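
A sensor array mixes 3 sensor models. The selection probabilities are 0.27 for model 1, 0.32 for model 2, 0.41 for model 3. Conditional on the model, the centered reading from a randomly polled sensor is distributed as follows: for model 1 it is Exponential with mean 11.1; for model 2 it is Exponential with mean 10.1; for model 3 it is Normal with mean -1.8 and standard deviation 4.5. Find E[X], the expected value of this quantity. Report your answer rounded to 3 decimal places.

5.491

Component means — 1: 11.1; 2: 10.1; 3: -1.8.
E[X] = 0.27·11.1 + 0.32·10.1 + 0.41·-1.8 = 5.491.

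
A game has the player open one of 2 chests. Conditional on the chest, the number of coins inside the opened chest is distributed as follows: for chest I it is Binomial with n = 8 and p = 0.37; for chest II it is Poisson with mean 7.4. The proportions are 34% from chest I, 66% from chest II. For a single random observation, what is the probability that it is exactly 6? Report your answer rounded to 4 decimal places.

0.1017

Conditional on each chest, P(X = 6): I: 0.0285134; II: 0.139405.
By total probability, P(X = 6) = 0.34·0.0285134 + 0.66·0.139405 = 0.101702.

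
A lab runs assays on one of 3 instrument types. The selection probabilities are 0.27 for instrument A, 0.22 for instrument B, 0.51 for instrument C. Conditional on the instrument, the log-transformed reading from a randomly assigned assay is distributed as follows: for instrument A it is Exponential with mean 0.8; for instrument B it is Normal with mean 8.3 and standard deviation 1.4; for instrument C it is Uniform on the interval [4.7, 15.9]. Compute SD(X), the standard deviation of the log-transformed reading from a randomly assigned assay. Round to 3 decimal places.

Per component, A: μ=0.8, E[X²]=1.28; B: μ=8.3, E[X²]=70.85; C: μ=10.3, E[X²]=116.543.
E[X] = 0.27·0.8 + 0.22·8.3 + 0.51·10.3 = 7.295.
E[X²] = 0.27·1.28 + 0.22·70.85 + 0.51·116.543 = 75.3697.
Var(X) = E[X²] − (E[X])² = 75.3697 − 53.217 = 22.1527.
SD(X) = √22.1527 = 4.70666.

4.707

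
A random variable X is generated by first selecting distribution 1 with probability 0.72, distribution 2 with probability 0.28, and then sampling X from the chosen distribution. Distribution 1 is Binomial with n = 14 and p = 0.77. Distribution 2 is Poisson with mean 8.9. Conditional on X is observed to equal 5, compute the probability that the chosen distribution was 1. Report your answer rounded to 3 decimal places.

Likelihoods P(X=5 | ·): 1: 0.000976041; 2: 0.063467.
Posterior ∝ prior × likelihood. Numerator for 1: 0.72·0.000976041 = 0.00070275.
Normalizing constant: 0.72·0.000976041 + 0.28·0.063467 = 0.0184735.
P(1 | observation) = 0.00070275 / 0.0184735 = 0.038041.

0.038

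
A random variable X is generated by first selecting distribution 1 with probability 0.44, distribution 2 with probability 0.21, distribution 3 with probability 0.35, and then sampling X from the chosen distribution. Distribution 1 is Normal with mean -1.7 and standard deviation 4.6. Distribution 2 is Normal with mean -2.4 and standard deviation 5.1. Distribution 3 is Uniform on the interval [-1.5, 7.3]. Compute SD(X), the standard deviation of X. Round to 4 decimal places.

Per component, 1: μ=-1.7, E[X²]=24.05; 2: μ=-2.4, E[X²]=31.77; 3: μ=2.9, E[X²]=14.8633.
E[X] = 0.44·-1.7 + 0.21·-2.4 + 0.35·2.9 = -0.237.
E[X²] = 0.44·24.05 + 0.21·31.77 + 0.35·14.8633 = 22.4559.
Var(X) = E[X²] − (E[X])² = 22.4559 − 0.056169 = 22.3997.
SD(X) = √22.3997 = 4.73283.

4.7328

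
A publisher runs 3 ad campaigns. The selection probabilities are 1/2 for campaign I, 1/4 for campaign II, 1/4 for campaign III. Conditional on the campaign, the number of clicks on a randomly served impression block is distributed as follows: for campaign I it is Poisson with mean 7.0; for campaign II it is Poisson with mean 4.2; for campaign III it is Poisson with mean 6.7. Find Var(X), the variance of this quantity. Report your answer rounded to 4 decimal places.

7.6069

Per component, I: μ=7, E[X²]=56; II: μ=4.2, E[X²]=21.84; III: μ=6.7, E[X²]=51.59.
E[X] = 0.5·7 + 0.25·4.2 + 0.25·6.7 = 6.225.
E[X²] = 0.5·56 + 0.25·21.84 + 0.25·51.59 = 46.3575.
Var(X) = E[X²] − (E[X])² = 46.3575 − 38.7506 = 7.60688.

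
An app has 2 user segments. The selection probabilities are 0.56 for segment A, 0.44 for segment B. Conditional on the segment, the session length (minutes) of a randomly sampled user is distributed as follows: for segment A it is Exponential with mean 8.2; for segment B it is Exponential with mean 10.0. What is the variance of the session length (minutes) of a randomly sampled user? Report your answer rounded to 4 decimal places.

82.4527

Per component, A: μ=8.2, E[X²]=134.48; B: μ=10, E[X²]=200.
E[X] = 0.56·8.2 + 0.44·10 = 8.992.
E[X²] = 0.56·134.48 + 0.44·200 = 163.309.
Var(X) = E[X²] − (E[X])² = 163.309 − 80.8561 = 82.4527.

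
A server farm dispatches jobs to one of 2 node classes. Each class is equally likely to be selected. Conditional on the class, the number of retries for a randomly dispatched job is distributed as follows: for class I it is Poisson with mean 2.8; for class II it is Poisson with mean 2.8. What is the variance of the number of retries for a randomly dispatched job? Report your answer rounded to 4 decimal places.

2.8000

Per component, I: μ=2.8, E[X²]=10.64; II: μ=2.8, E[X²]=10.64.
E[X] = 0.5·2.8 + 0.5·2.8 = 2.8.
E[X²] = 0.5·10.64 + 0.5·10.64 = 10.64.
Var(X) = E[X²] − (E[X])² = 10.64 − 7.84 = 2.8.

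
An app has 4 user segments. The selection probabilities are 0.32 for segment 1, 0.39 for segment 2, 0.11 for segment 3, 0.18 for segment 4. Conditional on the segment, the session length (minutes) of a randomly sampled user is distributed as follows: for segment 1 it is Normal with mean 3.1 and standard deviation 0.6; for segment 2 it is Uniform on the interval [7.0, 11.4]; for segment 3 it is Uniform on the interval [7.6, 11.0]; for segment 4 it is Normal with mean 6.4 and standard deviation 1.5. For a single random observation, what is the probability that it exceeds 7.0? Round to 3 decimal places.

Conditional on each segment, P(X > 7.0): 1: 4.016e-11; 2: 1; 3: 1; 4: 0.344578.
By total probability, P(X > 7.0) = 0.32·4.016e-11 + 0.39·1 + 0.11·1 + 0.18·0.344578 = 0.562024.

0.562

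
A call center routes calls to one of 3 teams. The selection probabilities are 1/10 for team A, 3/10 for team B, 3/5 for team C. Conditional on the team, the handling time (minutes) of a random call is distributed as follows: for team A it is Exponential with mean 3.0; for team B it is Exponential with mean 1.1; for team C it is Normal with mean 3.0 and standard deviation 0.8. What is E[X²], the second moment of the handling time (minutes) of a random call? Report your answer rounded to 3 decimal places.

8.310

For each component E[X²] = Var + (mean)², giving A: 18; B: 2.42; C: 9.64.
Overall E[X²] = 0.1·18 + 0.3·2.42 + 0.6·9.64 = 8.31.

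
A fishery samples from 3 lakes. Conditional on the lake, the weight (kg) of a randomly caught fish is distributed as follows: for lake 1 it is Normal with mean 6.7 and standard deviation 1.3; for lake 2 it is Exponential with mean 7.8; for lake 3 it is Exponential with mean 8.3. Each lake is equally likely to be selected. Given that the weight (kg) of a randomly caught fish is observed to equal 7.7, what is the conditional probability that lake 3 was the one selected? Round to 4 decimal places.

Likelihoods f(7.7 | ·): 1: 0.228285; 2: 0.0477726; 3: 0.0476455.
Posterior ∝ prior × likelihood. Numerator for 3: 0.333333·0.0476455 = 0.0158818.
Normalizing constant: 0.333333·0.228285 + 0.333333·0.0477726 + 0.333333·0.0476455 = 0.107901.
P(3 | observation) = 0.0158818 / 0.107901 = 0.147189.

0.1472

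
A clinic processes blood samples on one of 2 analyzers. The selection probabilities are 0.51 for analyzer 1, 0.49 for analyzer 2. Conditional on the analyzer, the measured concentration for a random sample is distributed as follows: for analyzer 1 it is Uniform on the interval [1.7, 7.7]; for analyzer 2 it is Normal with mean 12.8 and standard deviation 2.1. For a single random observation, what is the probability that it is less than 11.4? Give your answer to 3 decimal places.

Conditional on each analyzer, P(X < 11.4): 1: 1; 2: 0.252493.
By total probability, P(X < 11.4) = 0.51·1 + 0.49·0.252493 = 0.633721.

0.634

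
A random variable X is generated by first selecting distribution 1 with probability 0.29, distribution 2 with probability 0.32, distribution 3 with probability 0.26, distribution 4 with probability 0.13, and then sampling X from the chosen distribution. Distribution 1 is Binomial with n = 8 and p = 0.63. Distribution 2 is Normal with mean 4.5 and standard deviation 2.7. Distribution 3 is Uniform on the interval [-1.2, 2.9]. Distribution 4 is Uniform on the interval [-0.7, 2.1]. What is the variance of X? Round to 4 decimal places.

Per component, 1: μ=5.04, E[X²]=27.2664; 2: μ=4.5, E[X²]=27.54; 3: μ=0.85, E[X²]=2.12333; 4: μ=0.7, E[X²]=1.14333.
E[X] = 0.29·5.04 + 0.32·4.5 + 0.26·0.85 + 0.13·0.7 = 3.2136.
E[X²] = 0.29·27.2664 + 0.32·27.54 + 0.26·2.12333 + 0.13·1.14333 = 17.4208.
Var(X) = E[X²] − (E[X])² = 17.4208 − 10.3272 = 7.09353.

7.0935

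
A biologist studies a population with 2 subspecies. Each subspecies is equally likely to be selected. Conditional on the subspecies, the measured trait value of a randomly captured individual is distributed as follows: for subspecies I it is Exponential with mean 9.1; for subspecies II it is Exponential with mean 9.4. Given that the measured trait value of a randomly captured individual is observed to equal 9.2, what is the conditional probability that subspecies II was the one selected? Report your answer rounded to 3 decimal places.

Likelihoods f(9.2 | ·): I: 0.0399845; II: 0.0399777.
Posterior ∝ prior × likelihood. Numerator for II: 0.5·0.0399777 = 0.0199889.
Normalizing constant: 0.5·0.0399845 + 0.5·0.0399777 = 0.0399811.
P(II | observation) = 0.0199889 / 0.0399811 = 0.499958.

0.500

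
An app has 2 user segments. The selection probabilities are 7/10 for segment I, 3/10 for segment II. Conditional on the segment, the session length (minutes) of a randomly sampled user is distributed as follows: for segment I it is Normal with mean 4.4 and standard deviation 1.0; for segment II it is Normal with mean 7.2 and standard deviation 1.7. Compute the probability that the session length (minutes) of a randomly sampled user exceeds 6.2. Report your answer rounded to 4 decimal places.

Conditional on each segment, P(X > 6.2): I: 0.0359303; II: 0.721813.
By total probability, P(X > 6.2) = 0.7·0.0359303 + 0.3·0.721813 = 0.241695.

0.2417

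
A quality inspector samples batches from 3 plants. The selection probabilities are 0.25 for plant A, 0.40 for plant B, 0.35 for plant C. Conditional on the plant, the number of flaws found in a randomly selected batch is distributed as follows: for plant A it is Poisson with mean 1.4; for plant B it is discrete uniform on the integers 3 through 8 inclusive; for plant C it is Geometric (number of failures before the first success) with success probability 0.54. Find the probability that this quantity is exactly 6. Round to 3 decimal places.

0.069

Conditional on each plant, P(X = 6): A: 0.00257883; B: 0.166667; C: 0.00511612.
By total probability, P(X = 6) = 0.25·0.00257883 + 0.4·0.166667 + 0.35·0.00511612 = 0.069102.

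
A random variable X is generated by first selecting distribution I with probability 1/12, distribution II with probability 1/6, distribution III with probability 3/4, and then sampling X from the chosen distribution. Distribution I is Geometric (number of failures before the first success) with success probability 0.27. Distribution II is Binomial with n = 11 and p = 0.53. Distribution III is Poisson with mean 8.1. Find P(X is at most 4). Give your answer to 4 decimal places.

0.1718

Conditional on each component, P(X ≤ 4): I: 0.792693; II: 0.211013; III: 0.0940485.
By total probability, P(X ≤ 4) = 0.0833333·0.792693 + 0.166667·0.211013 + 0.75·0.0940485 = 0.171763.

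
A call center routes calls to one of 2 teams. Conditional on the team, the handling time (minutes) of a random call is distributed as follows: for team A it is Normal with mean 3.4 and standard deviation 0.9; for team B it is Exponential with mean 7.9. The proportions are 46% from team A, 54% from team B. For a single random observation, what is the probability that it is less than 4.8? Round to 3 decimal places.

0.678

Conditional on each team, P(X < 4.8): A: 0.940093; B: 0.455341.
By total probability, P(X < 4.8) = 0.46·0.940093 + 0.54·0.455341 = 0.678327.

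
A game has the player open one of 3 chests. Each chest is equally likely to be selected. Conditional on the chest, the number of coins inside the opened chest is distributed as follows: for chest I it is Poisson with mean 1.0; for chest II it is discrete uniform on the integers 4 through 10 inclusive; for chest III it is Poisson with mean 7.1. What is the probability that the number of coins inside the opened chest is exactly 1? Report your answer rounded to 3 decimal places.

0.125

Conditional on each chest, P(X = 1): I: 0.367879; II: 0; III: 0.00585824.
By total probability, P(X = 1) = 0.333333·0.367879 + 0.333333·0 + 0.333333·0.00585824 = 0.124579.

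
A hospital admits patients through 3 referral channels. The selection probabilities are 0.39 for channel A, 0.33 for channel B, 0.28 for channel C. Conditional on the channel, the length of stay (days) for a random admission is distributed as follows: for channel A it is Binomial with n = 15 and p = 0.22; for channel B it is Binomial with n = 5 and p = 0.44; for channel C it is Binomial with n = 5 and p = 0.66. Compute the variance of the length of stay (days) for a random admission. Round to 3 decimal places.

1.992

Per component, A: μ=3.3, E[X²]=13.464; B: μ=2.2, E[X²]=6.072; C: μ=3.3, E[X²]=12.012.
E[X] = 0.39·3.3 + 0.33·2.2 + 0.28·3.3 = 2.937.
E[X²] = 0.39·13.464 + 0.33·6.072 + 0.28·12.012 = 10.6181.
Var(X) = E[X²] − (E[X])² = 10.6181 − 8.62597 = 1.99211.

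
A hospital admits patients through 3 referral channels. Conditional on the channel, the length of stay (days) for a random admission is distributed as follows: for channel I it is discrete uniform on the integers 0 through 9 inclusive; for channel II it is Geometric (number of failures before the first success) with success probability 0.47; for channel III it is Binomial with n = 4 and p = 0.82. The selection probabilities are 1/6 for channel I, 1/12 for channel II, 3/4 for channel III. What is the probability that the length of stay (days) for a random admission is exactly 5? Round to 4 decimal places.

0.0183

Conditional on each channel, P(X = 5): I: 0.1; II: 0.0196552; III: 0.
By total probability, P(X = 5) = 0.166667·0.1 + 0.0833333·0.0196552 + 0.75·0 = 0.0183046.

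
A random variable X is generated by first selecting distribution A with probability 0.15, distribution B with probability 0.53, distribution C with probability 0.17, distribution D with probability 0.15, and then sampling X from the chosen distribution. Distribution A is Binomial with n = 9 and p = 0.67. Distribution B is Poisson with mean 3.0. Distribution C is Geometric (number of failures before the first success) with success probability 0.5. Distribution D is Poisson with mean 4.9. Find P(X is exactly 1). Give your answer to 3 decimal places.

Conditional on each component, P(X = 1): A: 0.000848064; B: 0.149361; C: 0.25; D: 0.0364883.
By total probability, P(X = 1) = 0.15·0.000848064 + 0.53·0.149361 + 0.17·0.25 + 0.15·0.0364883 = 0.127262.

0.127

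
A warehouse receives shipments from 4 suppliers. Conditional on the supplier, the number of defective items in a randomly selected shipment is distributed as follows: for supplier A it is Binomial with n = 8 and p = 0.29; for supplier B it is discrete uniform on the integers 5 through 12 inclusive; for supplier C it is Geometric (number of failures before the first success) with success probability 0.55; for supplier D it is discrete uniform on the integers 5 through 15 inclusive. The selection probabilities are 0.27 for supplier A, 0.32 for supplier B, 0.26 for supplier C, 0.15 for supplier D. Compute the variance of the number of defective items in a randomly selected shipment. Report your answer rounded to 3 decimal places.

18.164

Per component, A: μ=2.32, E[X²]=7.0296; B: μ=8.5, E[X²]=77.5; C: μ=0.818182, E[X²]=2.15702; D: μ=10, E[X²]=110.
E[X] = 0.27·2.32 + 0.32·8.5 + 0.26·0.818182 + 0.15·10 = 5.05913.
E[X²] = 0.27·7.0296 + 0.32·77.5 + 0.26·2.15702 + 0.15·110 = 43.7588.
Var(X) = E[X²] − (E[X])² = 43.7588 − 25.5948 = 18.164.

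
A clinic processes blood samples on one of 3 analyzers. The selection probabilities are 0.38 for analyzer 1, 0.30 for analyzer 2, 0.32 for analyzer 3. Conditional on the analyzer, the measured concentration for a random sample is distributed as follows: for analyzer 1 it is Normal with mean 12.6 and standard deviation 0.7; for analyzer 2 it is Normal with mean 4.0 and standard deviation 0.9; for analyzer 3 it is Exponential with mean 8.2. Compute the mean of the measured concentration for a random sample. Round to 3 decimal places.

Component means — 1: 12.6; 2: 4; 3: 8.2.
E[X] = 0.38·12.6 + 0.3·4 + 0.32·8.2 = 8.612.

8.612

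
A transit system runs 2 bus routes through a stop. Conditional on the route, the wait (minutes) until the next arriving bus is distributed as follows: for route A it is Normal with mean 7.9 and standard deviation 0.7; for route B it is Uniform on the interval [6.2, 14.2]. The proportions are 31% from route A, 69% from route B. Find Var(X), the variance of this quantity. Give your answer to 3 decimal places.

Per component, A: μ=7.9, E[X²]=62.9; B: μ=10.2, E[X²]=109.373.
E[X] = 0.31·7.9 + 0.69·10.2 = 9.487.
E[X²] = 0.31·62.9 + 0.69·109.373 = 94.9666.
Var(X) = E[X²] − (E[X])² = 94.9666 − 90.0032 = 4.96343.

4.963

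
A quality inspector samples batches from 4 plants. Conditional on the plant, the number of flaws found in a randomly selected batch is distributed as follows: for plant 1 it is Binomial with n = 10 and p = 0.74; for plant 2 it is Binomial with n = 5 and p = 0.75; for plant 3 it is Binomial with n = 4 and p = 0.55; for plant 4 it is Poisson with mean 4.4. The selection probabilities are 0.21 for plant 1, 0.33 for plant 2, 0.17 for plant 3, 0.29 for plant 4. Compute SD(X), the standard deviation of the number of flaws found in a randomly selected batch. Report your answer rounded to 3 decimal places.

Per component, 1: μ=7.4, E[X²]=56.684; 2: μ=3.75, E[X²]=15; 3: μ=2.2, E[X²]=5.83; 4: μ=4.4, E[X²]=23.76.
E[X] = 0.21·7.4 + 0.33·3.75 + 0.17·2.2 + 0.29·4.4 = 4.4415.
E[X²] = 0.21·56.684 + 0.33·15 + 0.17·5.83 + 0.29·23.76 = 24.7351.
Var(X) = E[X²] − (E[X])² = 24.7351 − 19.7269 = 5.00822.
SD(X) = √5.00822 = 2.2379.

2.238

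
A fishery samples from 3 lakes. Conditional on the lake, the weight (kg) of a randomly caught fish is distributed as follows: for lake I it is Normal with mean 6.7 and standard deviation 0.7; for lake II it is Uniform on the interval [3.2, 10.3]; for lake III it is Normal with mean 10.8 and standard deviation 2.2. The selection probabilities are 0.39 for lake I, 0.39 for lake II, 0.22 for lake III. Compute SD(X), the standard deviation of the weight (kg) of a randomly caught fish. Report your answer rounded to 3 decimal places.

2.397

Per component, I: μ=6.7, E[X²]=45.38; II: μ=6.75, E[X²]=49.7633; III: μ=10.8, E[X²]=121.48.
E[X] = 0.39·6.7 + 0.39·6.75 + 0.22·10.8 = 7.6215.
E[X²] = 0.39·45.38 + 0.39·49.7633 + 0.22·121.48 = 63.8315.
Var(X) = E[X²] − (E[X])² = 63.8315 − 58.0873 = 5.74424.
SD(X) = √5.74424 = 2.39671.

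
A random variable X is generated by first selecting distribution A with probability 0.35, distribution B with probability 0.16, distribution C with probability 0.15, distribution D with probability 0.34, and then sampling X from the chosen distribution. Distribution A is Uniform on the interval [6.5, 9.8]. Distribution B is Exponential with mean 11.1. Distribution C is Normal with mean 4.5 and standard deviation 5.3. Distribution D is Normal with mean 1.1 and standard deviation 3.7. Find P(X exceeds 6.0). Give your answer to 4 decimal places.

0.5330

Conditional on each component, P(X > 6.0): A: 1; B: 0.582433; C: 0.388581; D: 0.0926977.
By total probability, P(X > 6.0) = 0.35·1 + 0.16·0.582433 + 0.15·0.388581 + 0.34·0.0926977 = 0.532994.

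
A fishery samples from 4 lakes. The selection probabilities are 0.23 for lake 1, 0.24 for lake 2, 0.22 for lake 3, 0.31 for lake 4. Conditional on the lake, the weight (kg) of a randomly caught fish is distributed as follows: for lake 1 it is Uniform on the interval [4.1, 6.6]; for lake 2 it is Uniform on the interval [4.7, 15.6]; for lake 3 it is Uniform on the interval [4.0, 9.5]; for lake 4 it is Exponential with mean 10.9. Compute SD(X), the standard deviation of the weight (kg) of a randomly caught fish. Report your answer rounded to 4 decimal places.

6.7287

Per component, 1: μ=5.35, E[X²]=29.1433; 2: μ=10.15, E[X²]=112.923; 3: μ=6.75, E[X²]=48.0833; 4: μ=10.9, E[X²]=237.62.
E[X] = 0.23·5.35 + 0.24·10.15 + 0.22·6.75 + 0.31·10.9 = 8.5305.
E[X²] = 0.23·29.1433 + 0.24·112.923 + 0.22·48.0833 + 0.31·237.62 = 118.045.
Var(X) = E[X²] − (E[X])² = 118.045 − 72.7694 = 45.2757.
SD(X) = √45.2757 = 6.72872.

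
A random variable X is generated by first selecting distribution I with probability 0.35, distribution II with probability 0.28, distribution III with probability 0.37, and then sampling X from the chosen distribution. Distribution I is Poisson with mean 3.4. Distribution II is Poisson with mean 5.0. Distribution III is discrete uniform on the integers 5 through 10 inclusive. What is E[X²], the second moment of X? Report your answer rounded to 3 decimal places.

For each component E[X²] = Var + (mean)², giving I: 14.96; II: 30; III: 59.1667.
Overall E[X²] = 0.35·14.96 + 0.28·30 + 0.37·59.1667 = 35.5277.

35.528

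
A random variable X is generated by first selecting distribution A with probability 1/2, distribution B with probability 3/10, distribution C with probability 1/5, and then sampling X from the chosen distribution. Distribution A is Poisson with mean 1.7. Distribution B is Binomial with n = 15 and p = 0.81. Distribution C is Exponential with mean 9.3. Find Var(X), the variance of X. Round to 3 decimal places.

41.484

Per component, A: μ=1.7, E[X²]=4.59; B: μ=12.15, E[X²]=149.931; C: μ=9.3, E[X²]=172.98.
E[X] = 0.5·1.7 + 0.3·12.15 + 0.2·9.3 = 6.355.
E[X²] = 0.5·4.59 + 0.3·149.931 + 0.2·172.98 = 81.8703.
Var(X) = E[X²] − (E[X])² = 81.8703 − 40.386 = 41.4843.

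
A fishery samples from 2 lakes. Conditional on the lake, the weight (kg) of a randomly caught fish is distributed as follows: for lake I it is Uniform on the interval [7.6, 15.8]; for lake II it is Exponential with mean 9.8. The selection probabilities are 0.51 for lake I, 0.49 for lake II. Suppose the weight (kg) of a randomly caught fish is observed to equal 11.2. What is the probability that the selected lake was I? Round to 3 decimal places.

0.796

Likelihoods f(11.2 | ·): I: 0.121951; II: 0.0325415.
Posterior ∝ prior × likelihood. Numerator for I: 0.51·0.121951 = 0.0621951.
Normalizing constant: 0.51·0.121951 + 0.49·0.0325415 = 0.0781404.
P(I | observation) = 0.0621951 / 0.0781404 = 0.79594.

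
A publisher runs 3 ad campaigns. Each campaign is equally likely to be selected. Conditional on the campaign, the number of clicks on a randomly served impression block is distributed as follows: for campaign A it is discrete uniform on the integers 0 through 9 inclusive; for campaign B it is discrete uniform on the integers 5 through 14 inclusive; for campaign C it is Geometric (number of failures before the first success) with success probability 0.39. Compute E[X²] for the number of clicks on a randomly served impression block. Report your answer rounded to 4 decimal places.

44.4856

For each component E[X²] = Var + (mean)², giving A: 28.5; B: 98.5; C: 6.45694.
Overall E[X²] = 0.333333·28.5 + 0.333333·98.5 + 0.333333·6.45694 = 44.4856.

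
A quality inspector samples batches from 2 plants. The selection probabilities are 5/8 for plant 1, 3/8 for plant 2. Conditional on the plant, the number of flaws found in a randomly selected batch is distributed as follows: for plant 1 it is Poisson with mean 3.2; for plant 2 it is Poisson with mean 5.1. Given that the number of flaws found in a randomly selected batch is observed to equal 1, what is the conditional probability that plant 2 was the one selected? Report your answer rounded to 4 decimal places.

0.1251

Likelihoods P(X=1 | ·): 1: 0.130439; 2: 0.0310934.
Posterior ∝ prior × likelihood. Numerator for 2: 0.375·0.0310934 = 0.01166.
Normalizing constant: 0.625·0.130439 + 0.375·0.0310934 = 0.0931844.
P(2 | observation) = 0.01166 / 0.0931844 = 0.125128.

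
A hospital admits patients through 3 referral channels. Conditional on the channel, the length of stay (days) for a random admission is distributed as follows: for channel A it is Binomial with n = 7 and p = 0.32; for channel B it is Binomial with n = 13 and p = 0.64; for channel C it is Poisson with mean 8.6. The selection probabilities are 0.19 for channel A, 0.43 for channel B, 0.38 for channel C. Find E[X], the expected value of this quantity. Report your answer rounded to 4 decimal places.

7.2712

Component means — A: 2.24; B: 8.32; C: 8.6.
E[X] = 0.19·2.24 + 0.43·8.32 + 0.38·8.6 = 7.2712.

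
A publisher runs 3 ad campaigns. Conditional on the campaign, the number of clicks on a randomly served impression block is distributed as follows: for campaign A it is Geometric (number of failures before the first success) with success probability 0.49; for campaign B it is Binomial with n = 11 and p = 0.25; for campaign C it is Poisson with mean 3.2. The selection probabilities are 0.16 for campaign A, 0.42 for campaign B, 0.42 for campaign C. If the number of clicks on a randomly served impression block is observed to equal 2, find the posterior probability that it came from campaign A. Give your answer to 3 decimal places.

Likelihoods P(X=2 | ·): A: 0.127449; B: 0.258104; C: 0.208702.
Posterior ∝ prior × likelihood. Numerator for A: 0.16·0.127449 = 0.0203918.
Normalizing constant: 0.16·0.127449 + 0.42·0.258104 + 0.42·0.208702 = 0.21645.
P(A | observation) = 0.0203918 / 0.21645 = 0.0942102.

0.094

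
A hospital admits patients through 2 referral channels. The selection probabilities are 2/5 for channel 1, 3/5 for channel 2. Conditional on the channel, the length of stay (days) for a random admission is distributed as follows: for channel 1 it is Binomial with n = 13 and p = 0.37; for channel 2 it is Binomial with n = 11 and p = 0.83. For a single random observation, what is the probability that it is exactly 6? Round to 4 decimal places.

Conditional on each channel, P(X = 6): 1: 0.173425; 2: 0.0214464.
By total probability, P(X = 6) = 0.4·0.173425 + 0.6·0.0214464 = 0.0822378.

0.0822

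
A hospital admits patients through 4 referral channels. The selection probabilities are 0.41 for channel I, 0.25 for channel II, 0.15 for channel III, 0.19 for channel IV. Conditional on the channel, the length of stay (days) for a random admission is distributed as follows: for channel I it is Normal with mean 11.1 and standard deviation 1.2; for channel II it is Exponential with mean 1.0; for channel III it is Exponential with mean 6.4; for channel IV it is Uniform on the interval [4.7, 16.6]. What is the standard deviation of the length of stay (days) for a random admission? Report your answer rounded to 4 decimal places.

5.2047

Per component, I: μ=11.1, E[X²]=124.65; II: μ=1, E[X²]=2; III: μ=6.4, E[X²]=81.92; IV: μ=10.65, E[X²]=125.223.
E[X] = 0.41·11.1 + 0.25·1 + 0.15·6.4 + 0.19·10.65 = 7.7845.
E[X²] = 0.41·124.65 + 0.25·2 + 0.15·81.92 + 0.19·125.223 = 87.6869.
Var(X) = E[X²] − (E[X])² = 87.6869 − 60.5984 = 27.0885.
SD(X) = √27.0885 = 5.20466.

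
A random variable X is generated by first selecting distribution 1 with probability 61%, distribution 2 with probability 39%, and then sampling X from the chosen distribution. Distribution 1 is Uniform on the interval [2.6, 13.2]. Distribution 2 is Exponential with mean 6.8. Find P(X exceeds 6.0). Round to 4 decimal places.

Conditional on each component, P(X > 6.0): 1: 0.679245; 2: 0.413808.
By total probability, P(X > 6.0) = 0.61·0.679245 + 0.39·0.413808 = 0.575725.

0.5757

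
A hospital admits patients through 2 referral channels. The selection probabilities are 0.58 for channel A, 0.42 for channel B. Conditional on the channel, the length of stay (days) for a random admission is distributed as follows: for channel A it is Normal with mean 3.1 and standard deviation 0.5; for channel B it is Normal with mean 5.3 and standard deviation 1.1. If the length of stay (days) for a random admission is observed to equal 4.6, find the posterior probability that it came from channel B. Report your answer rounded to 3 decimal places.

0.960

Likelihoods f(4.6 | ·): A: 0.0088637; B: 0.296198.
Posterior ∝ prior × likelihood. Numerator for B: 0.42·0.296198 = 0.124403.
Normalizing constant: 0.58·0.0088637 + 0.42·0.296198 = 0.129544.
P(B | observation) = 0.124403 / 0.129544 = 0.960315.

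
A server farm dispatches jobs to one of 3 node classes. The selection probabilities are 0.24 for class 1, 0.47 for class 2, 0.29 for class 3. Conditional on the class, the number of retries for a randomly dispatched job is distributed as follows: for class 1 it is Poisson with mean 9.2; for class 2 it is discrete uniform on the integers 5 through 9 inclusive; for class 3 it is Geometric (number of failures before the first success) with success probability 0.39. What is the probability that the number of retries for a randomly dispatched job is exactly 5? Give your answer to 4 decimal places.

Conditional on each class, P(X = 5): 1: 0.0554943; 2: 0.2; 3: 0.0329393.
By total probability, P(X = 5) = 0.24·0.0554943 + 0.47·0.2 + 0.29·0.0329393 = 0.116871.

0.1169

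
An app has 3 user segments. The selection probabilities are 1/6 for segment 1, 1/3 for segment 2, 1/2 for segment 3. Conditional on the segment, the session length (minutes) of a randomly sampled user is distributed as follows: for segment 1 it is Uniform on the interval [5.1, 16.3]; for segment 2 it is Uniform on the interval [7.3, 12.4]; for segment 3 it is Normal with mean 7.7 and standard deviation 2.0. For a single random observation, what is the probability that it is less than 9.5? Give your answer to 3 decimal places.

0.617

Conditional on each segment, P(X < 9.5): 1: 0.392857; 2: 0.431373; 3: 0.81594.
By total probability, P(X < 9.5) = 0.166667·0.392857 + 0.333333·0.431373 + 0.5·0.81594 = 0.617237.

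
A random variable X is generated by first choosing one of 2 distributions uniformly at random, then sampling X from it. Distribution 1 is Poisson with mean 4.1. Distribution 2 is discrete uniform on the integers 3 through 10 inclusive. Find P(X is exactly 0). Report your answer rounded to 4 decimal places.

0.0083

Conditional on each component, P(X = 0): 1: 0.0165727; 2: 0.
By total probability, P(X = 0) = 0.5·0.0165727 + 0.5·0 = 0.00828634.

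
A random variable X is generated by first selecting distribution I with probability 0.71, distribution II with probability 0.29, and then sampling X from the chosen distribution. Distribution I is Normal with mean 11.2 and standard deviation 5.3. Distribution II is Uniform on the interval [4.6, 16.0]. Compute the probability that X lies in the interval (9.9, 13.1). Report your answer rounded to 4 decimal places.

Conditional on each component, P(9.9 < X < 13.1): I: 0.236893; II: 0.280702.
By total probability, P(9.9 < X < 13.1) = 0.71·0.236893 + 0.29·0.280702 = 0.249598.

0.2496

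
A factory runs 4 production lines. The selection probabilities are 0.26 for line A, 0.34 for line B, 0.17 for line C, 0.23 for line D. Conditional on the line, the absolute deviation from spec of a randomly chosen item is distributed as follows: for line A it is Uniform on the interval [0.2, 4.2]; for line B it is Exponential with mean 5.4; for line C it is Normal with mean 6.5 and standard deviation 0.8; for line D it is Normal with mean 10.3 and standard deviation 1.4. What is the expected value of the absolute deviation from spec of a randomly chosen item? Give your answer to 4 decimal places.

5.8820

Component means — A: 2.2; B: 5.4; C: 6.5; D: 10.3.
E[X] = 0.26·2.2 + 0.34·5.4 + 0.17·6.5 + 0.23·10.3 = 5.882.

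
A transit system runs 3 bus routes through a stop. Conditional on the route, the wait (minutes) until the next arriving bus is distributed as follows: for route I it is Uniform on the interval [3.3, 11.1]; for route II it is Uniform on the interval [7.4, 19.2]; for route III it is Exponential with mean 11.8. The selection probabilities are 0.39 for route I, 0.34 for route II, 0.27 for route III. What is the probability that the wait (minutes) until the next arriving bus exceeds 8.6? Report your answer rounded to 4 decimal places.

Conditional on each route, P(X > 8.6): I: 0.320513; II: 0.898305; III: 0.482481.
By total probability, P(X > 8.6) = 0.39·0.320513 + 0.34·0.898305 + 0.27·0.482481 = 0.560694.

0.5607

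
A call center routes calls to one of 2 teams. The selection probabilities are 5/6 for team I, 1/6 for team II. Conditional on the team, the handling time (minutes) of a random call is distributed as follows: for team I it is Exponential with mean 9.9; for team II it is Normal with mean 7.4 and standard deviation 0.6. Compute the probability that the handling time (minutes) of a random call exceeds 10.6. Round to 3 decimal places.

Conditional on each team, P(X > 10.6): I: 0.342766; II: 4.8213e-08.
By total probability, P(X > 10.6) = 0.833333·0.342766 + 0.166667·4.8213e-08 = 0.285638.

0.286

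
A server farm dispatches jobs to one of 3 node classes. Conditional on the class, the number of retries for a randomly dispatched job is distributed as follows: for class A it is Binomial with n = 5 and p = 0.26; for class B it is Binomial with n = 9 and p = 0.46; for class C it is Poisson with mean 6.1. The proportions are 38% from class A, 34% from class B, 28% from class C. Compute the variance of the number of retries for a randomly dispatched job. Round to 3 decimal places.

Per component, A: μ=1.3, E[X²]=2.652; B: μ=4.14, E[X²]=19.3752; C: μ=6.1, E[X²]=43.31.
E[X] = 0.38·1.3 + 0.34·4.14 + 0.28·6.1 = 3.6096.
E[X²] = 0.38·2.652 + 0.34·19.3752 + 0.28·43.31 = 19.7221.
Var(X) = E[X²] − (E[X])² = 19.7221 − 13.0292 = 6.69292.

6.693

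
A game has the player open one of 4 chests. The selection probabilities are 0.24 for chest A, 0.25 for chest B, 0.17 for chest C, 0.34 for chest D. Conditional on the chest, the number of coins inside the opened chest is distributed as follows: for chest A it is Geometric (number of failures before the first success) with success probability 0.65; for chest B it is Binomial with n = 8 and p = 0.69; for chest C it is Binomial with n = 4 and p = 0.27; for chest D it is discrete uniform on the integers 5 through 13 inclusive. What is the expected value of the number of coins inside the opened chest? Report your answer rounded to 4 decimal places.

Component means — A: 0.538462; B: 5.52; C: 1.08; D: 9.
E[X] = 0.24·0.538462 + 0.25·5.52 + 0.17·1.08 + 0.34·9 = 4.75283.

4.7528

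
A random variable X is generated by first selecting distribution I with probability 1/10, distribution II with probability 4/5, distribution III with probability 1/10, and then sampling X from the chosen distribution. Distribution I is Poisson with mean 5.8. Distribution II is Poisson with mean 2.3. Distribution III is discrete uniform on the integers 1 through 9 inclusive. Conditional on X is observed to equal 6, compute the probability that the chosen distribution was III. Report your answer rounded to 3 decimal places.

Likelihoods P(X=6 | ·): I: 0.160076; II: 0.0206138; III: 0.111111.
Posterior ∝ prior × likelihood. Numerator for III: 0.1·0.111111 = 0.0111111.
Normalizing constant: 0.1·0.160076 + 0.8·0.0206138 + 0.1·0.111111 = 0.0436098.
P(III | observation) = 0.0111111 / 0.0436098 = 0.254785.

0.255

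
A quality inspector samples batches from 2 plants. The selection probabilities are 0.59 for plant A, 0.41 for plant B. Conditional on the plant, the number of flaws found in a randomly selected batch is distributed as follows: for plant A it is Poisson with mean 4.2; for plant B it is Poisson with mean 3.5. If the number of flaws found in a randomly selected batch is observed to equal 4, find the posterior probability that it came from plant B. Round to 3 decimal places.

Likelihoods P(X=4 | ·): A: 0.194424; B: 0.188812.
Posterior ∝ prior × likelihood. Numerator for B: 0.41·0.188812 = 0.077413.
Normalizing constant: 0.59·0.194424 + 0.41·0.188812 = 0.192123.
P(B | observation) = 0.077413 / 0.192123 = 0.402935.

0.403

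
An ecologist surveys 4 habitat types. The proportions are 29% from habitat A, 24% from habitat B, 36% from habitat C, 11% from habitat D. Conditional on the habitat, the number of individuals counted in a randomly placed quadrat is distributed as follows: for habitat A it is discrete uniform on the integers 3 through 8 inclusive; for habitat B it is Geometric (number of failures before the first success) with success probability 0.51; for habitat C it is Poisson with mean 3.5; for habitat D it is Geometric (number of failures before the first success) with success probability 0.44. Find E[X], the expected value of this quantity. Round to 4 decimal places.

Component means — A: 5.5; B: 0.960784; C: 3.5; D: 1.27273.
E[X] = 0.29·5.5 + 0.24·0.960784 + 0.36·3.5 + 0.11·1.27273 = 3.22559.

3.2256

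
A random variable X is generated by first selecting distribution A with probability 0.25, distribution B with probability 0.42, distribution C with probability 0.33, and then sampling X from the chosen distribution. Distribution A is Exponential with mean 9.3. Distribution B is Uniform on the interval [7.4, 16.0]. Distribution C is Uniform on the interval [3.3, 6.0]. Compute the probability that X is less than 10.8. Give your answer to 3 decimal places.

Conditional on each component, P(X < 10.8): A: 0.686918; B: 0.395349; C: 1.
By total probability, P(X < 10.8) = 0.25·0.686918 + 0.42·0.395349 + 0.33·1 = 0.667776.

0.668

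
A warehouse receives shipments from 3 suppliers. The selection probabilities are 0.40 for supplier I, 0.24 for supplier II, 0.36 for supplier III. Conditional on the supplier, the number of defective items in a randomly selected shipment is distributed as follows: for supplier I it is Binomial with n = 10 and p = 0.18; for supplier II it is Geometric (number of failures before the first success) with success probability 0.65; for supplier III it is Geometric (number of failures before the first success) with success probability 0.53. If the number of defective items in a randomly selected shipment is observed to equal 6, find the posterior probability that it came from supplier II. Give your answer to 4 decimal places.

0.0789

Likelihoods P(X=6 | ·): I: 0.00322931; II: 0.00119487; III: 0.00571298.
Posterior ∝ prior × likelihood. Numerator for II: 0.24·0.00119487 = 0.000286769.
Normalizing constant: 0.4·0.00322931 + 0.24·0.00119487 + 0.36·0.00571298 = 0.00363517.
P(II | observation) = 0.000286769 / 0.00363517 = 0.0788875.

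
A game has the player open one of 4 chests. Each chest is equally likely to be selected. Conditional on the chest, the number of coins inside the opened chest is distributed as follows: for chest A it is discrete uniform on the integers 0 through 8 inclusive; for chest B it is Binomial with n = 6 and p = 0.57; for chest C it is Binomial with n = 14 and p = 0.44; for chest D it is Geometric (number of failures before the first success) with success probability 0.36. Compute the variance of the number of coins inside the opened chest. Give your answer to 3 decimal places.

6.591

Per component, A: μ=4, E[X²]=22.6667; B: μ=3.42, E[X²]=13.167; C: μ=6.16, E[X²]=41.3952; D: μ=1.77778, E[X²]=8.09877.
E[X] = 0.25·4 + 0.25·3.42 + 0.25·6.16 + 0.25·1.77778 = 3.83944.
E[X²] = 0.25·22.6667 + 0.25·13.167 + 0.25·41.3952 + 0.25·8.09877 = 21.3319.
Var(X) = E[X²] − (E[X])² = 21.3319 − 14.7413 = 6.59057.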